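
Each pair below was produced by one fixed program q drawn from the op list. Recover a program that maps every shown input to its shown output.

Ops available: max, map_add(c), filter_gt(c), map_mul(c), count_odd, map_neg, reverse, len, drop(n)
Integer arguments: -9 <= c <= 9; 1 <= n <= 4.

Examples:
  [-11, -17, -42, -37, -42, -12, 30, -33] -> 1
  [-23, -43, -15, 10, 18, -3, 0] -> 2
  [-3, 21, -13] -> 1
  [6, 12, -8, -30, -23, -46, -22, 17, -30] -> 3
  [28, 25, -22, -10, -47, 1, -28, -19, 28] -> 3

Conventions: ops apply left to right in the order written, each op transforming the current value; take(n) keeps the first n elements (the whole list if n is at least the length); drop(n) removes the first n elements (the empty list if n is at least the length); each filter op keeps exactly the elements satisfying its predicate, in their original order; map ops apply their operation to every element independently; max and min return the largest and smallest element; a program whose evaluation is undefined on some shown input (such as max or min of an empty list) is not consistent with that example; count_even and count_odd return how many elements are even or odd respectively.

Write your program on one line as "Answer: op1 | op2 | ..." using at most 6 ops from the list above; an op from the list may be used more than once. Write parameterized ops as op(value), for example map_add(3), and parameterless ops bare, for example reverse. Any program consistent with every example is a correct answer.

map_add(-3) | map_add(9) | filter_gt(-3) | map_add(-1) | filter_gt(8) | len

Check, running the answer program on each example:
  [-11, -17, -42, -37, -42, -12, 30, -33] -> [-14, -20, -45, -40, -45, -15, 27, -36] -> [-5, -11, -36, -31, -36, -6, 36, -27] -> [36] -> [35] -> [35] -> 1
  [-23, -43, -15, 10, 18, -3, 0] -> [-26, -46, -18, 7, 15, -6, -3] -> [-17, -37, -9, 16, 24, 3, 6] -> [16, 24, 3, 6] -> [15, 23, 2, 5] -> [15, 23] -> 2
  [-3, 21, -13] -> [-6, 18, -16] -> [3, 27, -7] -> [3, 27] -> [2, 26] -> [26] -> 1
  [6, 12, -8, -30, -23, -46, -22, 17, -30] -> [3, 9, -11, -33, -26, -49, -25, 14, -33] -> [12, 18, -2, -24, -17, -40, -16, 23, -24] -> [12, 18, -2, 23] -> [11, 17, -3, 22] -> [11, 17, 22] -> 3
  [28, 25, -22, -10, -47, 1, -28, -19, 28] -> [25, 22, -25, -13, -50, -2, -31, -22, 25] -> [34, 31, -16, -4, -41, 7, -22, -13, 34] -> [34, 31, 7, 34] -> [33, 30, 6, 33] -> [33, 30, 33] -> 3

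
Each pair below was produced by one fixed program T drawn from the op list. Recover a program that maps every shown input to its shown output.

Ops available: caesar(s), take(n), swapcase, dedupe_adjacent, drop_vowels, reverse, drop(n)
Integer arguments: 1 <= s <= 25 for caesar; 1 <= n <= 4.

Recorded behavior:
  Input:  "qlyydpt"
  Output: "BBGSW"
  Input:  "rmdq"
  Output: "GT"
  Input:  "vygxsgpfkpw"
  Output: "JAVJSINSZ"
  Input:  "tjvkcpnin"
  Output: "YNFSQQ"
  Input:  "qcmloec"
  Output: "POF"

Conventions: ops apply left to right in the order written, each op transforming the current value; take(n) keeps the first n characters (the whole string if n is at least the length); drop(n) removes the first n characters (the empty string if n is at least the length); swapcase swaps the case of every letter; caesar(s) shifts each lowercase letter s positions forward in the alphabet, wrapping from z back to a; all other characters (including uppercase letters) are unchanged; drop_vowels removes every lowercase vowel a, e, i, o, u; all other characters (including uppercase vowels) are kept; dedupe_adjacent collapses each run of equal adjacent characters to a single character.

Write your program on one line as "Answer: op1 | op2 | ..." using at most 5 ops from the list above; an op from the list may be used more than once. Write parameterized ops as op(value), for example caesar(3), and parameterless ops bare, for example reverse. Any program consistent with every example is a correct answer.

drop(2) | drop_vowels | caesar(3) | swapcase

Check, running the answer program on each example:
  "qlyydpt" -> "yydpt" -> "yydpt" -> "bbgsw" -> "BBGSW"
  "rmdq" -> "dq" -> "dq" -> "gt" -> "GT"
  "vygxsgpfkpw" -> "gxsgpfkpw" -> "gxsgpfkpw" -> "javjsinsz" -> "JAVJSINSZ"
  "tjvkcpnin" -> "vkcpnin" -> "vkcpnn" -> "ynfsqq" -> "YNFSQQ"
  "qcmloec" -> "mloec" -> "mlc" -> "pof" -> "POF"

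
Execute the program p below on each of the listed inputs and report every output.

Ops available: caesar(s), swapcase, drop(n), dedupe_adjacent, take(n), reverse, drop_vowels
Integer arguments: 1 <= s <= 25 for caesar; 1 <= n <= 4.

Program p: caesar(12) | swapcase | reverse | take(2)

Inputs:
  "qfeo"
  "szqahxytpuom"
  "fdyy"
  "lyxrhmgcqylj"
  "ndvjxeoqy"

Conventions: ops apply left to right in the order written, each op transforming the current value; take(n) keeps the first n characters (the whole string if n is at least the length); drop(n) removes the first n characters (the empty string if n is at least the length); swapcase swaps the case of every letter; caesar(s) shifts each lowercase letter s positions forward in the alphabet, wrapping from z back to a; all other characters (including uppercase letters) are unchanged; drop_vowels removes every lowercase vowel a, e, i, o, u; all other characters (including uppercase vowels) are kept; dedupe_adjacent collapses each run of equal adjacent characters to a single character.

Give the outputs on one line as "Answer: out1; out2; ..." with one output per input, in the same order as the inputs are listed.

"AQ"; "YA"; "KK"; "VX"; "KC"

Execution, op by op:
  "qfeo" -> "crqa" -> "CRQA" -> "AQRC" -> "AQ"
  "szqahxytpuom" -> "elcmtjkfbgay" -> "ELCMTJKFBGAY" -> "YAGBFKJTMCLE" -> "YA"
  "fdyy" -> "rpkk" -> "RPKK" -> "KKPR" -> "KK"
  "lyxrhmgcqylj" -> "xkjdtysockxv" -> "XKJDTYSOCKXV" -> "VXKCOSYTDJKX" -> "VX"
  "ndvjxeoqy" -> "zphvjqack" -> "ZPHVJQACK" -> "KCAQJVHPZ" -> "KC"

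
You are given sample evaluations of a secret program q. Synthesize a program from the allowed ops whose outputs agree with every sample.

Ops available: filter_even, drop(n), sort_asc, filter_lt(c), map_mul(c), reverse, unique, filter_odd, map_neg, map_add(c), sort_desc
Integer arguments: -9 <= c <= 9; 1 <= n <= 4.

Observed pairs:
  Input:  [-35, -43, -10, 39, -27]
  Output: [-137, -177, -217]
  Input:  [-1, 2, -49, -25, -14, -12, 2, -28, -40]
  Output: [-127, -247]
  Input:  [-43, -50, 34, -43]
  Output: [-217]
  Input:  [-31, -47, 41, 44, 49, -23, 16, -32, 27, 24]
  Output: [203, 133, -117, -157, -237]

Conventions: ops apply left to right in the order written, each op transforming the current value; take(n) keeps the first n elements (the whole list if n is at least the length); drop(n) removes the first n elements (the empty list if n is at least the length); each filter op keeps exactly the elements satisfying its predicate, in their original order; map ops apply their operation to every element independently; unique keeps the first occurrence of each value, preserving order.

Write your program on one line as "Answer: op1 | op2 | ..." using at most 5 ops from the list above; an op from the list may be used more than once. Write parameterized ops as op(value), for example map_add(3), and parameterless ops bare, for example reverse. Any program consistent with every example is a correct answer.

map_mul(5) | sort_desc | filter_odd | map_add(-2) | drop(1)

Check, running the answer program on each example:
  [-35, -43, -10, 39, -27] -> [-175, -215, -50, 195, -135] -> [195, -50, -135, -175, -215] -> [195, -135, -175, -215] -> [193, -137, -177, -217] -> [-137, -177, -217]
  [-1, 2, -49, -25, -14, -12, 2, -28, -40] -> [-5, 10, -245, -125, -70, -60, 10, -140, -200] -> [10, 10, -5, -60, -70, -125, -140, -200, -245] -> [-5, -125, -245] -> [-7, -127, -247] -> [-127, -247]
  [-43, -50, 34, -43] -> [-215, -250, 170, -215] -> [170, -215, -215, -250] -> [-215, -215] -> [-217, -217] -> [-217]
  [-31, -47, 41, 44, 49, -23, 16, -32, 27, 24] -> [-155, -235, 205, 220, 245, -115, 80, -160, 135, 120] -> [245, 220, 205, 135, 120, 80, -115, -155, -160, -235] -> [245, 205, 135, -115, -155, -235] -> [243, 203, 133, -117, -157, -237] -> [203, 133, -117, -157, -237]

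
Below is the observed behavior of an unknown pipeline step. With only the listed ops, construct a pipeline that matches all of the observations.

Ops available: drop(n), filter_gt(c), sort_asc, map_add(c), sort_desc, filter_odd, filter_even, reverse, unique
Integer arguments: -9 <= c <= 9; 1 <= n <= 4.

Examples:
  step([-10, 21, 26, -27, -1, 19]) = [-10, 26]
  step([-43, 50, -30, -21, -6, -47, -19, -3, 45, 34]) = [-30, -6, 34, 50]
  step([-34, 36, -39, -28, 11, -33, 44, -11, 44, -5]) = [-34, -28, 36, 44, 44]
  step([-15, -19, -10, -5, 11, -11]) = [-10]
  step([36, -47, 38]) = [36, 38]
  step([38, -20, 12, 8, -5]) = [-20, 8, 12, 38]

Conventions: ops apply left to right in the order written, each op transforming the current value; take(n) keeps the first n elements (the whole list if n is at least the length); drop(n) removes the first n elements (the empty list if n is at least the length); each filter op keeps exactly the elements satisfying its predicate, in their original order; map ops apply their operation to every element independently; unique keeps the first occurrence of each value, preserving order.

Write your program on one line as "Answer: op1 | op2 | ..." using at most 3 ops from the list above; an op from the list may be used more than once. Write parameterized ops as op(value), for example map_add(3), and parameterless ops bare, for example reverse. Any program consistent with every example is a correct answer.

sort_desc | reverse | filter_even

Check, running the answer program on each example:
  [-10, 21, 26, -27, -1, 19] -> [26, 21, 19, -1, -10, -27] -> [-27, -10, -1, 19, 21, 26] -> [-10, 26]
  [-43, 50, -30, -21, -6, -47, -19, -3, 45, 34] -> [50, 45, 34, -3, -6, -19, -21, -30, -43, -47] -> [-47, -43, -30, -21, -19, -6, -3, 34, 45, 50] -> [-30, -6, 34, 50]
  [-34, 36, -39, -28, 11, -33, 44, -11, 44, -5] -> [44, 44, 36, 11, -5, -11, -28, -33, -34, -39] -> [-39, -34, -33, -28, -11, -5, 11, 36, 44, 44] -> [-34, -28, 36, 44, 44]
  [-15, -19, -10, -5, 11, -11] -> [11, -5, -10, -11, -15, -19] -> [-19, -15, -11, -10, -5, 11] -> [-10]
  [36, -47, 38] -> [38, 36, -47] -> [-47, 36, 38] -> [36, 38]
  [38, -20, 12, 8, -5] -> [38, 12, 8, -5, -20] -> [-20, -5, 8, 12, 38] -> [-20, 8, 12, 38]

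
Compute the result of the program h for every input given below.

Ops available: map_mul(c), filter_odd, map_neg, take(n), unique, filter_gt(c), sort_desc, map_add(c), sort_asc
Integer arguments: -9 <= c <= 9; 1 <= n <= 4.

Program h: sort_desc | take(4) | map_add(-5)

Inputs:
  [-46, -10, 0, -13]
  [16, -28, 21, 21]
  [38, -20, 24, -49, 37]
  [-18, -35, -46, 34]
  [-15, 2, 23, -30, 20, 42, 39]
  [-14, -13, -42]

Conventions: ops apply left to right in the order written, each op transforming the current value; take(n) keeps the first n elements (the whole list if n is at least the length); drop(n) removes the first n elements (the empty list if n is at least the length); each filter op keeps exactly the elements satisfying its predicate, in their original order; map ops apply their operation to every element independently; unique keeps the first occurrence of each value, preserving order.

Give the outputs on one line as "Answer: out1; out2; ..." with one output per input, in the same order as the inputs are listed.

Execution, op by op:
  [-46, -10, 0, -13] -> [0, -10, -13, -46] -> [0, -10, -13, -46] -> [-5, -15, -18, -51]
  [16, -28, 21, 21] -> [21, 21, 16, -28] -> [21, 21, 16, -28] -> [16, 16, 11, -33]
  [38, -20, 24, -49, 37] -> [38, 37, 24, -20, -49] -> [38, 37, 24, -20] -> [33, 32, 19, -25]
  [-18, -35, -46, 34] -> [34, -18, -35, -46] -> [34, -18, -35, -46] -> [29, -23, -40, -51]
  [-15, 2, 23, -30, 20, 42, 39] -> [42, 39, 23, 20, 2, -15, -30] -> [42, 39, 23, 20] -> [37, 34, 18, 15]
  [-14, -13, -42] -> [-13, -14, -42] -> [-13, -14, -42] -> [-18, -19, -47]

[-5, -15, -18, -51]; [16, 16, 11, -33]; [33, 32, 19, -25]; [29, -23, -40, -51]; [37, 34, 18, 15]; [-18, -19, -47]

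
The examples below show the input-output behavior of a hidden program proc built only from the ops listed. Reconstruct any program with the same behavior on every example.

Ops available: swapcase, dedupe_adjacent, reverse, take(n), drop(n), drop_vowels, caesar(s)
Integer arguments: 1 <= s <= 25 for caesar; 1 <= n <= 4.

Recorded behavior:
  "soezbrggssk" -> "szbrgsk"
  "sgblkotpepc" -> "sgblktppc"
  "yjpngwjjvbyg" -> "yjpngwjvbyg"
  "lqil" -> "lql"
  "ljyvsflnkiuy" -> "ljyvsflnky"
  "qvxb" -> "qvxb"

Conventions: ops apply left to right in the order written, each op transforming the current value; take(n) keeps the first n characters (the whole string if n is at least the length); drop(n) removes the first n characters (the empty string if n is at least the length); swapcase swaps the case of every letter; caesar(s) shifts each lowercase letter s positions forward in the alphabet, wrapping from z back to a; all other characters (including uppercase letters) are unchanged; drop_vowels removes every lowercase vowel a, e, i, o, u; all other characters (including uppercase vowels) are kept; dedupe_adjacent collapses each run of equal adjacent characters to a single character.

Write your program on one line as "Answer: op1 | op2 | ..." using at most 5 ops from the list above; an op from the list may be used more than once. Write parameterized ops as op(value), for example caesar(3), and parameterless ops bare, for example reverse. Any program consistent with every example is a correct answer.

dedupe_adjacent | reverse | drop_vowels | reverse

Check, running the answer program on each example:
  "soezbrggssk" -> "soezbrgsk" -> "ksgrbzeos" -> "ksgrbzs" -> "szbrgsk"
  "sgblkotpepc" -> "sgblkotpepc" -> "cpeptoklbgs" -> "cpptklbgs" -> "sgblktppc"
  "yjpngwjjvbyg" -> "yjpngwjvbyg" -> "gybvjwgnpjy" -> "gybvjwgnpjy" -> "yjpngwjvbyg"
  "lqil" -> "lqil" -> "liql" -> "lql" -> "lql"
  "ljyvsflnkiuy" -> "ljyvsflnkiuy" -> "yuiknlfsvyjl" -> "yknlfsvyjl" -> "ljyvsflnky"
  "qvxb" -> "qvxb" -> "bxvq" -> "bxvq" -> "qvxb"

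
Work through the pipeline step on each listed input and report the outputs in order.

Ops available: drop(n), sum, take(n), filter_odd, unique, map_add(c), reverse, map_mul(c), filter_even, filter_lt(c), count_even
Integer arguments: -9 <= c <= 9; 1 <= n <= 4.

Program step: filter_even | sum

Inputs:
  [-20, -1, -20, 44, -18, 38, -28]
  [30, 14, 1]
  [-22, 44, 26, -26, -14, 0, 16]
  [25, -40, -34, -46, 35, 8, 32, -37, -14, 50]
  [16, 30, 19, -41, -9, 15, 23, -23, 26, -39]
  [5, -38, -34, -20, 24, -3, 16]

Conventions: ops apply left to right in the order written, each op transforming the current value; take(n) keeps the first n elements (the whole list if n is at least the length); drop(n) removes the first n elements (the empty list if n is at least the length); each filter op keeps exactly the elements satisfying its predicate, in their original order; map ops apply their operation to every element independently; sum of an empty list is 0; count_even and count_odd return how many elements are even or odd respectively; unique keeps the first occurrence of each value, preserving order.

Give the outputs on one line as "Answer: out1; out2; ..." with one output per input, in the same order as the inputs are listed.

Execution, op by op:
  [-20, -1, -20, 44, -18, 38, -28] -> [-20, -20, 44, -18, 38, -28] -> -4
  [30, 14, 1] -> [30, 14] -> 44
  [-22, 44, 26, -26, -14, 0, 16] -> [-22, 44, 26, -26, -14, 0, 16] -> 24
  [25, -40, -34, -46, 35, 8, 32, -37, -14, 50] -> [-40, -34, -46, 8, 32, -14, 50] -> -44
  [16, 30, 19, -41, -9, 15, 23, -23, 26, -39] -> [16, 30, 26] -> 72
  [5, -38, -34, -20, 24, -3, 16] -> [-38, -34, -20, 24, 16] -> -52

-4; 44; 24; -44; 72; -52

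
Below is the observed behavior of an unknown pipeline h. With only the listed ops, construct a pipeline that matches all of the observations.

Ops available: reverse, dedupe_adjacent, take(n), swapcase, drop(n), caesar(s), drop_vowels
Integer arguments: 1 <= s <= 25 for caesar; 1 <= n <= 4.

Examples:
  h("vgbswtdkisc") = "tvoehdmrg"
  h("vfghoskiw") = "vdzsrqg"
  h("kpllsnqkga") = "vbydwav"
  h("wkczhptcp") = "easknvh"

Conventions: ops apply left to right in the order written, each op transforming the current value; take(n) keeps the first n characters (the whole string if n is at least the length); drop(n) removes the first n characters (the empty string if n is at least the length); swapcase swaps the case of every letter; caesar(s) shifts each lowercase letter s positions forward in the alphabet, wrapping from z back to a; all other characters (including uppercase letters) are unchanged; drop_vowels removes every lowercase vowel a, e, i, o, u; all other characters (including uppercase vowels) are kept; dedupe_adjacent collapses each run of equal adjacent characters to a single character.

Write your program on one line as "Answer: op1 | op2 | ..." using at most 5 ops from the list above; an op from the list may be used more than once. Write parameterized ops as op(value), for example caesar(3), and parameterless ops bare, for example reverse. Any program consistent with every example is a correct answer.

caesar(11) | reverse | dedupe_adjacent | drop(2)

Check, running the answer program on each example:
  "vgbswtdkisc" -> "grmdheovtdn" -> "ndtvoehdmrg" -> "ndtvoehdmrg" -> "tvoehdmrg"
  "vfghoskiw" -> "gqrszdvth" -> "htvdzsrqg" -> "htvdzsrqg" -> "vdzsrqg"
  "kpllsnqkga" -> "vawwdybvrl" -> "lrvbydwwav" -> "lrvbydwav" -> "vbydwav"
  "wkczhptcp" -> "hvnksaena" -> "aneasknvh" -> "aneasknvh" -> "easknvh"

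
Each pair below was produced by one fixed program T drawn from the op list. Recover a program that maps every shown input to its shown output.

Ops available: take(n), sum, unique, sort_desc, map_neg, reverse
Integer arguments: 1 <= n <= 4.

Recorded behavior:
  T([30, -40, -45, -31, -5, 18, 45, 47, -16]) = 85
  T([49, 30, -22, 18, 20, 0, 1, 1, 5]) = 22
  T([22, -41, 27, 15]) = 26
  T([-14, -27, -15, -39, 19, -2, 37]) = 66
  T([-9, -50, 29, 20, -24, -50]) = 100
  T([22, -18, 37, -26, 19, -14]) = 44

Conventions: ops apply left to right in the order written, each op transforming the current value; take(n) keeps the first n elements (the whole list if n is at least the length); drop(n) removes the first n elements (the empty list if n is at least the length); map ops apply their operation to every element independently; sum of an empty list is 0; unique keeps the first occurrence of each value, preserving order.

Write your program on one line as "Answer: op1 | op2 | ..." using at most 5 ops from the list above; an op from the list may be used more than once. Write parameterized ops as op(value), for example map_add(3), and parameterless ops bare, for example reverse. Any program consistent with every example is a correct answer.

reverse | map_neg | sort_desc | take(2) | sum

Check, running the answer program on each example:
  [30, -40, -45, -31, -5, 18, 45, 47, -16] -> [-16, 47, 45, 18, -5, -31, -45, -40, 30] -> [16, -47, -45, -18, 5, 31, 45, 40, -30] -> [45, 40, 31, 16, 5, -18, -30, -45, -47] -> [45, 40] -> 85
  [49, 30, -22, 18, 20, 0, 1, 1, 5] -> [5, 1, 1, 0, 20, 18, -22, 30, 49] -> [-5, -1, -1, 0, -20, -18, 22, -30, -49] -> [22, 0, -1, -1, -5, -18, -20, -30, -49] -> [22, 0] -> 22
  [22, -41, 27, 15] -> [15, 27, -41, 22] -> [-15, -27, 41, -22] -> [41, -15, -22, -27] -> [41, -15] -> 26
  [-14, -27, -15, -39, 19, -2, 37] -> [37, -2, 19, -39, -15, -27, -14] -> [-37, 2, -19, 39, 15, 27, 14] -> [39, 27, 15, 14, 2, -19, -37] -> [39, 27] -> 66
  [-9, -50, 29, 20, -24, -50] -> [-50, -24, 20, 29, -50, -9] -> [50, 24, -20, -29, 50, 9] -> [50, 50, 24, 9, -20, -29] -> [50, 50] -> 100
  [22, -18, 37, -26, 19, -14] -> [-14, 19, -26, 37, -18, 22] -> [14, -19, 26, -37, 18, -22] -> [26, 18, 14, -19, -22, -37] -> [26, 18] -> 44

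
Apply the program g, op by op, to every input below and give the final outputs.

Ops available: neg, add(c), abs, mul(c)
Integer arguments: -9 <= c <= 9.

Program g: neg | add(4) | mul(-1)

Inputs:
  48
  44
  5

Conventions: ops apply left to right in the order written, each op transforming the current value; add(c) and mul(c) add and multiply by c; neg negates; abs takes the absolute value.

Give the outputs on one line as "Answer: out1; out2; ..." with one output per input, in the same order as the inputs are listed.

44; 40; 1

Execution, op by op:
  48 -> -48 -> -44 -> 44
  44 -> -44 -> -40 -> 40
  5 -> -5 -> -1 -> 1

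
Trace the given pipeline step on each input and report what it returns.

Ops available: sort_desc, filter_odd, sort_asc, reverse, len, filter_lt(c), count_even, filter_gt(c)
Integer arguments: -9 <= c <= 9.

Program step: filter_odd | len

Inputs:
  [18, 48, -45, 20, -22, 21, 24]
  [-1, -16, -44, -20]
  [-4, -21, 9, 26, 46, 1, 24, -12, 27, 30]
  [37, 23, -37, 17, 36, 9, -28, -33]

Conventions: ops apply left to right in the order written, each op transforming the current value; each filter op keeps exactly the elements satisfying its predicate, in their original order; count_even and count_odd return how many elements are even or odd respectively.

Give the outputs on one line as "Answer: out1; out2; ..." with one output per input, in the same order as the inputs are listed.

Execution, op by op:
  [18, 48, -45, 20, -22, 21, 24] -> [-45, 21] -> 2
  [-1, -16, -44, -20] -> [-1] -> 1
  [-4, -21, 9, 26, 46, 1, 24, -12, 27, 30] -> [-21, 9, 1, 27] -> 4
  [37, 23, -37, 17, 36, 9, -28, -33] -> [37, 23, -37, 17, 9, -33] -> 6

2; 1; 4; 6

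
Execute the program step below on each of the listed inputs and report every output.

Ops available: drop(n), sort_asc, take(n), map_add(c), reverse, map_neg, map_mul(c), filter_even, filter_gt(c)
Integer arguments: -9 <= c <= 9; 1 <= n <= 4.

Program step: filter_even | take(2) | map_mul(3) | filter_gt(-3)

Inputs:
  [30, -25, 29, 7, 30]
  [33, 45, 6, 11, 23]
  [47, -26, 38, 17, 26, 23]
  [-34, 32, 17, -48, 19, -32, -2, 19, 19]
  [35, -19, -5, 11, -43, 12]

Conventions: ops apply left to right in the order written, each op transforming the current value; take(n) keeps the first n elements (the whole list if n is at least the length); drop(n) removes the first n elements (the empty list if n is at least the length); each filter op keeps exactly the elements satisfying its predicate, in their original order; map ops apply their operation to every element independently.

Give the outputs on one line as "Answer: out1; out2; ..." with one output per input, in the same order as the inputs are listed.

[90, 90]; [18]; [114]; [96]; [36]

Execution, op by op:
  [30, -25, 29, 7, 30] -> [30, 30] -> [30, 30] -> [90, 90] -> [90, 90]
  [33, 45, 6, 11, 23] -> [6] -> [6] -> [18] -> [18]
  [47, -26, 38, 17, 26, 23] -> [-26, 38, 26] -> [-26, 38] -> [-78, 114] -> [114]
  [-34, 32, 17, -48, 19, -32, -2, 19, 19] -> [-34, 32, -48, -32, -2] -> [-34, 32] -> [-102, 96] -> [96]
  [35, -19, -5, 11, -43, 12] -> [12] -> [12] -> [36] -> [36]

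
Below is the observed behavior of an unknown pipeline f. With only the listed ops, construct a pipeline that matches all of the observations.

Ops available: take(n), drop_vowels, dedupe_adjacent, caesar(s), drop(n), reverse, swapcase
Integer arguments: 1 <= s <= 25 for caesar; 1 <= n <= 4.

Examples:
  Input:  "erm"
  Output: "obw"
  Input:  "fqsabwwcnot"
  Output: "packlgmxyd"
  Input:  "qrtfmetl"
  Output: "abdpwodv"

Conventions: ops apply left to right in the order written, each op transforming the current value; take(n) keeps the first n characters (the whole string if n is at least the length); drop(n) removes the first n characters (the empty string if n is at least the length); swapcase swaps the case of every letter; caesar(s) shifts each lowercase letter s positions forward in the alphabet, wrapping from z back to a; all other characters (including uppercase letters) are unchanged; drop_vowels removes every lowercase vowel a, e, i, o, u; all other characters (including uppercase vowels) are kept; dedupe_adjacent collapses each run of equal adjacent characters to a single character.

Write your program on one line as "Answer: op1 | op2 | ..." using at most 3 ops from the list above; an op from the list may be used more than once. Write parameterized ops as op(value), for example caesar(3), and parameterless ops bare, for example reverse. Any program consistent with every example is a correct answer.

dedupe_adjacent | caesar(10)

Check, running the answer program on each example:
  "erm" -> "erm" -> "obw"
  "fqsabwwcnot" -> "fqsabwcnot" -> "packlgmxyd"
  "qrtfmetl" -> "qrtfmetl" -> "abdpwodv"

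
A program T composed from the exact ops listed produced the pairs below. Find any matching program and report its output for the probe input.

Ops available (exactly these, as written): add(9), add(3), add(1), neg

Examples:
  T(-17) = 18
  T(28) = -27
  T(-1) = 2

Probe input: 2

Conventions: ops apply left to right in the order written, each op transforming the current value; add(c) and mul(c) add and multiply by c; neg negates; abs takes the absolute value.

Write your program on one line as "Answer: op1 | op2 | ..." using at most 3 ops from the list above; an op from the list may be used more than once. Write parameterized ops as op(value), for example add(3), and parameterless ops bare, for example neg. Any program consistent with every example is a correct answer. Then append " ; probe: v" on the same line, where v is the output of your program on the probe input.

neg | add(1) ; probe: -1

Check, running the answer program on each example:
  -17 -> 17 -> 18
  28 -> -28 -> -27
  -1 -> 1 -> 2
  probe: 2 -> -2 -> -1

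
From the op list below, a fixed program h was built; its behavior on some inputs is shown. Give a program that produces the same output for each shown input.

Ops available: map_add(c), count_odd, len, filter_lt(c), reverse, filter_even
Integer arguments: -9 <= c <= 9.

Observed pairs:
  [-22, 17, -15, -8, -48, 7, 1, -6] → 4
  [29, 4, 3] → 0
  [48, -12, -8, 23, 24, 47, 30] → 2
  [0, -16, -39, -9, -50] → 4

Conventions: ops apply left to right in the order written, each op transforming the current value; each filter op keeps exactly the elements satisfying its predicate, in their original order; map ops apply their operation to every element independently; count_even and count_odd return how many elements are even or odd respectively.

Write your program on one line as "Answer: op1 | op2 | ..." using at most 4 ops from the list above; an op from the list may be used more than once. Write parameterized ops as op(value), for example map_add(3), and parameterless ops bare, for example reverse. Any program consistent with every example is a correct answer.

filter_lt(3) | filter_lt(-6) | len

Check, running the answer program on each example:
  [-22, 17, -15, -8, -48, 7, 1, -6] -> [-22, -15, -8, -48, 1, -6] -> [-22, -15, -8, -48] -> 4
  [29, 4, 3] -> [] -> [] -> 0
  [48, -12, -8, 23, 24, 47, 30] -> [-12, -8] -> [-12, -8] -> 2
  [0, -16, -39, -9, -50] -> [0, -16, -39, -9, -50] -> [-16, -39, -9, -50] -> 4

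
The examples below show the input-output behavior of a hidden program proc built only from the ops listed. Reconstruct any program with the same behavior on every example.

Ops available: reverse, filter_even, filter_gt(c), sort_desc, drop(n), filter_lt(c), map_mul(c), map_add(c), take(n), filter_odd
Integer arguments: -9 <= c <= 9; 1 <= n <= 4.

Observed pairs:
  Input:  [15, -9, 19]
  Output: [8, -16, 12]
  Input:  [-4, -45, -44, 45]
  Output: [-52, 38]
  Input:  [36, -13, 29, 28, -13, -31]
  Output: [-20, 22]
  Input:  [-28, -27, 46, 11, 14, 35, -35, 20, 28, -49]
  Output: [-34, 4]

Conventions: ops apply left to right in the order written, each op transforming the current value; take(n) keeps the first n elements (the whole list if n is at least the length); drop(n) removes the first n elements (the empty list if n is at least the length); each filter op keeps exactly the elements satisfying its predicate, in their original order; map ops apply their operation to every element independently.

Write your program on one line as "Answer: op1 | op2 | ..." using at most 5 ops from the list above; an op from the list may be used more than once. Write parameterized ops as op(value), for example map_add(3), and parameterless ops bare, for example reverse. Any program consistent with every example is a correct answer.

map_add(-1) | map_add(2) | take(4) | filter_even | map_add(-8)

Check, running the answer program on each example:
  [15, -9, 19] -> [14, -10, 18] -> [16, -8, 20] -> [16, -8, 20] -> [16, -8, 20] -> [8, -16, 12]
  [-4, -45, -44, 45] -> [-5, -46, -45, 44] -> [-3, -44, -43, 46] -> [-3, -44, -43, 46] -> [-44, 46] -> [-52, 38]
  [36, -13, 29, 28, -13, -31] -> [35, -14, 28, 27, -14, -32] -> [37, -12, 30, 29, -12, -30] -> [37, -12, 30, 29] -> [-12, 30] -> [-20, 22]
  [-28, -27, 46, 11, 14, 35, -35, 20, 28, -49] -> [-29, -28, 45, 10, 13, 34, -36, 19, 27, -50] -> [-27, -26, 47, 12, 15, 36, -34, 21, 29, -48] -> [-27, -26, 47, 12] -> [-26, 12] -> [-34, 4]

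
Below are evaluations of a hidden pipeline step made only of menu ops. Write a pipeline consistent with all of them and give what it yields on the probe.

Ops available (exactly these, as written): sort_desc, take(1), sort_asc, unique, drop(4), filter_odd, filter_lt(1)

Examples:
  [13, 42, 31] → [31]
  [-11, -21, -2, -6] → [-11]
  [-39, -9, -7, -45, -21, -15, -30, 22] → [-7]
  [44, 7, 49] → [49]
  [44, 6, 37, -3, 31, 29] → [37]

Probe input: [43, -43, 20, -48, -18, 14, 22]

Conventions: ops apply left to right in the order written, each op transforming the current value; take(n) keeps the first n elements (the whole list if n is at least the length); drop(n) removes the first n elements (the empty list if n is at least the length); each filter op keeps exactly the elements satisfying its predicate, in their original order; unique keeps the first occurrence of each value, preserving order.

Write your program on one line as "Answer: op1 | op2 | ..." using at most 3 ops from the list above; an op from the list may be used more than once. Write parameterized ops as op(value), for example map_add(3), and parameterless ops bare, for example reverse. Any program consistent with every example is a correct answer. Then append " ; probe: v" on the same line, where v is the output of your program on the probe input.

filter_odd | sort_desc | take(1) ; probe: [43]

Check, running the answer program on each example:
  [13, 42, 31] -> [13, 31] -> [31, 13] -> [31]
  [-11, -21, -2, -6] -> [-11, -21] -> [-11, -21] -> [-11]
  [-39, -9, -7, -45, -21, -15, -30, 22] -> [-39, -9, -7, -45, -21, -15] -> [-7, -9, -15, -21, -39, -45] -> [-7]
  [44, 7, 49] -> [7, 49] -> [49, 7] -> [49]
  [44, 6, 37, -3, 31, 29] -> [37, -3, 31, 29] -> [37, 31, 29, -3] -> [37]
  probe: [43, -43, 20, -48, -18, 14, 22] -> [43, -43] -> [43, -43] -> [43]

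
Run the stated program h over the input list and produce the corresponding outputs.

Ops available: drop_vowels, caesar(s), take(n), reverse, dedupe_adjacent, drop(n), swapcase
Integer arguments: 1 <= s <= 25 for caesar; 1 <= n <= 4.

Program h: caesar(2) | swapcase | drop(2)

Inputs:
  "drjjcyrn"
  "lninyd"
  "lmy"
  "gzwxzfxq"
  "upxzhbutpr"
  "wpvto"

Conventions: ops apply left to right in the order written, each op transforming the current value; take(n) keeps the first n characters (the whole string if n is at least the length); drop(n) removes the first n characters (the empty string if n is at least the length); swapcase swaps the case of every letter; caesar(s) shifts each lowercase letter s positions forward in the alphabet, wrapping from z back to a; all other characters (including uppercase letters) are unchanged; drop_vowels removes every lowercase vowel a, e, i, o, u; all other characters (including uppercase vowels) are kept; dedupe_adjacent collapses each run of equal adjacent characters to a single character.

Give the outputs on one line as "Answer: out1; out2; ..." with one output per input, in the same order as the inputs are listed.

Execution, op by op:
  "drjjcyrn" -> "ftlleatp" -> "FTLLEATP" -> "LLEATP"
  "lninyd" -> "npkpaf" -> "NPKPAF" -> "KPAF"
  "lmy" -> "noa" -> "NOA" -> "A"
  "gzwxzfxq" -> "ibyzbhzs" -> "IBYZBHZS" -> "YZBHZS"
  "upxzhbutpr" -> "wrzbjdwvrt" -> "WRZBJDWVRT" -> "ZBJDWVRT"
  "wpvto" -> "yrxvq" -> "YRXVQ" -> "XVQ"

"LLEATP"; "KPAF"; "A"; "YZBHZS"; "ZBJDWVRT"; "XVQ"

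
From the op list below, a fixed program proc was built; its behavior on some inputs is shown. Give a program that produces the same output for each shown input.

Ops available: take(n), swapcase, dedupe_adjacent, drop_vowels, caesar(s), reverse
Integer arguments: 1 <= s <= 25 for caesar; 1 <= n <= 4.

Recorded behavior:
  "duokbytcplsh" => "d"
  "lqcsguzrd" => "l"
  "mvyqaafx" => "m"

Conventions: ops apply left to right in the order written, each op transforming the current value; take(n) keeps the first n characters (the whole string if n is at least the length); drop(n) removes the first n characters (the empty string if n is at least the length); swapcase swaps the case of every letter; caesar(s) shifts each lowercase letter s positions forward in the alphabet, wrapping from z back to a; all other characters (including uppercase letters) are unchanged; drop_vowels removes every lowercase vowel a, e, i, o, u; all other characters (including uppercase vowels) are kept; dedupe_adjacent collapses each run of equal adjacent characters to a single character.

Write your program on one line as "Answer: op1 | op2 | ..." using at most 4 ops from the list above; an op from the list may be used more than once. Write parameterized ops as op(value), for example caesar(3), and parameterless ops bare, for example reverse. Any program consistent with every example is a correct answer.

swapcase | take(3) | take(1) | swapcase

Check, running the answer program on each example:
  "duokbytcplsh" -> "DUOKBYTCPLSH" -> "DUO" -> "D" -> "d"
  "lqcsguzrd" -> "LQCSGUZRD" -> "LQC" -> "L" -> "l"
  "mvyqaafx" -> "MVYQAAFX" -> "MVY" -> "M" -> "m"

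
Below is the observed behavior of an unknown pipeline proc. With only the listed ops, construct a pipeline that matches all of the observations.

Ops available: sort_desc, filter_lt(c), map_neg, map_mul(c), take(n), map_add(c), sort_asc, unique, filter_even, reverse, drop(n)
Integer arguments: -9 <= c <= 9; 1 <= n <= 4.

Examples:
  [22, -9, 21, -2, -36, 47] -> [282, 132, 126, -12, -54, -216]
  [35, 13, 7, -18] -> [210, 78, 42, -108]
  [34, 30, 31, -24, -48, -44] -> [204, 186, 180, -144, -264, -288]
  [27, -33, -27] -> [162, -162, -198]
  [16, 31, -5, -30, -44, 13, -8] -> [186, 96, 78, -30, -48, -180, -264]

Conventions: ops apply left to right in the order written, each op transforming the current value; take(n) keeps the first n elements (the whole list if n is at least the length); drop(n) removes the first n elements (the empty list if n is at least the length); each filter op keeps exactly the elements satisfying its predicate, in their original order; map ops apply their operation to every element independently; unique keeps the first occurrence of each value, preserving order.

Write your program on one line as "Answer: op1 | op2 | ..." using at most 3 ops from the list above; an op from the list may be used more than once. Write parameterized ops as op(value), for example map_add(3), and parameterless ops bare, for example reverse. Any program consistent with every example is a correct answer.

map_neg | sort_asc | map_mul(-6)

Check, running the answer program on each example:
  [22, -9, 21, -2, -36, 47] -> [-22, 9, -21, 2, 36, -47] -> [-47, -22, -21, 2, 9, 36] -> [282, 132, 126, -12, -54, -216]
  [35, 13, 7, -18] -> [-35, -13, -7, 18] -> [-35, -13, -7, 18] -> [210, 78, 42, -108]
  [34, 30, 31, -24, -48, -44] -> [-34, -30, -31, 24, 48, 44] -> [-34, -31, -30, 24, 44, 48] -> [204, 186, 180, -144, -264, -288]
  [27, -33, -27] -> [-27, 33, 27] -> [-27, 27, 33] -> [162, -162, -198]
  [16, 31, -5, -30, -44, 13, -8] -> [-16, -31, 5, 30, 44, -13, 8] -> [-31, -16, -13, 5, 8, 30, 44] -> [186, 96, 78, -30, -48, -180, -264]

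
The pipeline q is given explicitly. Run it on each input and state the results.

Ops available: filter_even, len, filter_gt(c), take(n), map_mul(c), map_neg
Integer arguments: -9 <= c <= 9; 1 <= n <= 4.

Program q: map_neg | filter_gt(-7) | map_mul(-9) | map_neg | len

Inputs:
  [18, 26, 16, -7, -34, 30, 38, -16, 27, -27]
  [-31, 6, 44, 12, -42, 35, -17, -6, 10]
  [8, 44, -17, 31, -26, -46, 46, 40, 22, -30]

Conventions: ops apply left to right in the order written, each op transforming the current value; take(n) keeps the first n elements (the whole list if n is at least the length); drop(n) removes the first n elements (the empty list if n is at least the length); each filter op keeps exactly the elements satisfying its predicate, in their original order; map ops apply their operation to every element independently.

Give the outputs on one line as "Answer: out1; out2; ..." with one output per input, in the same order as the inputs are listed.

Execution, op by op:
  [18, 26, 16, -7, -34, 30, 38, -16, 27, -27] -> [-18, -26, -16, 7, 34, -30, -38, 16, -27, 27] -> [7, 34, 16, 27] -> [-63, -306, -144, -243] -> [63, 306, 144, 243] -> 4
  [-31, 6, 44, 12, -42, 35, -17, -6, 10] -> [31, -6, -44, -12, 42, -35, 17, 6, -10] -> [31, -6, 42, 17, 6] -> [-279, 54, -378, -153, -54] -> [279, -54, 378, 153, 54] -> 5
  [8, 44, -17, 31, -26, -46, 46, 40, 22, -30] -> [-8, -44, 17, -31, 26, 46, -46, -40, -22, 30] -> [17, 26, 46, 30] -> [-153, -234, -414, -270] -> [153, 234, 414, 270] -> 4

4; 5; 4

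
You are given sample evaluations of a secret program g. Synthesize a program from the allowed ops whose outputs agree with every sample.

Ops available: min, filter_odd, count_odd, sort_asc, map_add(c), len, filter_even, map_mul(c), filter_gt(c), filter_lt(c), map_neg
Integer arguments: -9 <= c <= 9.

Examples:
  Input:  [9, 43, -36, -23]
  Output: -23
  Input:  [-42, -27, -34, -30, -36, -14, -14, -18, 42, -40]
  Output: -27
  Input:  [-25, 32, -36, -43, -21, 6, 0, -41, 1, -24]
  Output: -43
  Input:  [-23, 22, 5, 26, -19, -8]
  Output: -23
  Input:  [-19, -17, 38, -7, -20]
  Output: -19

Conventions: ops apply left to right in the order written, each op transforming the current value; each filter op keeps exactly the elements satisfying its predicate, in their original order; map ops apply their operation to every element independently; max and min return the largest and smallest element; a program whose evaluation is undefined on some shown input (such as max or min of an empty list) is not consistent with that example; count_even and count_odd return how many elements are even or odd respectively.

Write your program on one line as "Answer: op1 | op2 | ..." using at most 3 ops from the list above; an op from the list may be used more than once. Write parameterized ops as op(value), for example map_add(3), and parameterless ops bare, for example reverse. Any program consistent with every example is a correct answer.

filter_odd | min

Check, running the answer program on each example:
  [9, 43, -36, -23] -> [9, 43, -23] -> -23
  [-42, -27, -34, -30, -36, -14, -14, -18, 42, -40] -> [-27] -> -27
  [-25, 32, -36, -43, -21, 6, 0, -41, 1, -24] -> [-25, -43, -21, -41, 1] -> -43
  [-23, 22, 5, 26, -19, -8] -> [-23, 5, -19] -> -23
  [-19, -17, 38, -7, -20] -> [-19, -17, -7] -> -19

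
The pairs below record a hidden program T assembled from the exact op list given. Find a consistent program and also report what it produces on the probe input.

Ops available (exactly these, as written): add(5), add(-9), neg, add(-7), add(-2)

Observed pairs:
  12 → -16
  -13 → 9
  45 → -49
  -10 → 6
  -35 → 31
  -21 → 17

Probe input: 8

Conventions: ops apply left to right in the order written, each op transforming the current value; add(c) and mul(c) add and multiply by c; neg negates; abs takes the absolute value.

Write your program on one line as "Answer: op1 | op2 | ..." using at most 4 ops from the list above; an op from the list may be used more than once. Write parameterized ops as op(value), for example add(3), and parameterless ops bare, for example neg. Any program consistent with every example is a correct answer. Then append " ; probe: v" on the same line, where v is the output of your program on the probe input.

neg | add(-9) | add(5) ; probe: -12

Check, running the answer program on each example:
  12 -> -12 -> -21 -> -16
  -13 -> 13 -> 4 -> 9
  45 -> -45 -> -54 -> -49
  -10 -> 10 -> 1 -> 6
  -35 -> 35 -> 26 -> 31
  -21 -> 21 -> 12 -> 17
  probe: 8 -> -8 -> -17 -> -12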